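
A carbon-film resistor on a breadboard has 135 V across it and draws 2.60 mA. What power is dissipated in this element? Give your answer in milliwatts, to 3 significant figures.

351 mW

Both the voltage across and the current through the element are known, so P = V I applies directly.
P = 135 V × 0.002600 A = 0.3510 W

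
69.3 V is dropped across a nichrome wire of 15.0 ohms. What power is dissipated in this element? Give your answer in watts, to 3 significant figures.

Voltage and resistance are given, so P = V²/R is the one-step route.
P = (69.3 V)² / 15.0 Ω = 320.2 W

320 W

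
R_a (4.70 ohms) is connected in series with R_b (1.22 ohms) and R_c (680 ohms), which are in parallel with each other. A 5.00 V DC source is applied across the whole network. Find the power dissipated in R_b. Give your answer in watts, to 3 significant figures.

Reduce the parallel pair to R_p first; the network is then a simple series string.
R_p = (1.22×680)/(1.22+680) = 1.218 Ω
R_total = 4.70 + 1.218 = 5.918 Ω
I = V / R_total = 5.00 / 5.918 = 0.8449 A
Voltage across the parallel pair: V_p = I × R_p = 0.8449 × 1.218 = 1.029 V
R_b sees V_p directly, so P = V_p² / R_b.
P_R_b = (1.029)² / 1.22 = 0.8678 W

0.868 W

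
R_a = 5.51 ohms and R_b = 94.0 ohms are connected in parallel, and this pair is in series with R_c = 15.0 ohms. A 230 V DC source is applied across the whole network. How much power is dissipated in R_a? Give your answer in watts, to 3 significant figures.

637 W

Reduce the parallel combination to a single R_p; the circuit then becomes R_p in series with the remaining resistor.
R_p = (5.51×94.0)/(5.51+94.0) = 5.205 Ω
R_total = R_p + 15.0 = 5.205 + 15.0 = 20.20 Ω
I = V / R_total = 230 / 20.20 = 11.38 A
Voltage across the parallel pair: V_p = I × R_p = 11.38 × 5.205 = 59.25 V
R_a has V_p across it, so P = V_p²/R_a.
P_R_a = (59.25)² / 5.51 = 637.1 W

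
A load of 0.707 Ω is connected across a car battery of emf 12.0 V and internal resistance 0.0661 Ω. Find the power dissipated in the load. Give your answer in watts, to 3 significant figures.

170 W

The internal resistance and the load are in series, so the same I flows through both; get I from ε/(r+R), then I²R for the load.
I = ε / (r + R) = 12.0 / (0.0661 + 0.707) = 15.52 A
P_load = I² R = (15.52)² × 0.707 = 170.3 W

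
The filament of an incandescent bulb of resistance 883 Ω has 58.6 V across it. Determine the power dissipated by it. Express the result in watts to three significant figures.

We know the drop across the element and its resistance — P = V²/R, one step.
P = (58.6 V)² / 883 Ω = 3.889 W

3.89 W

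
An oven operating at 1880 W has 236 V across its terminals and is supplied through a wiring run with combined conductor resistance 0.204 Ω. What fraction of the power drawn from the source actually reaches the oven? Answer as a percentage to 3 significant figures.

I = P / V = 1880 / 236 = 7.966 A through the wiring run.
P_line = I² R_line = (7.966)² × 0.204 = 12.95 W
P_source = P_load + P_line = 1880 + 12.95 = 1893 W
η = P_load / P_source = 1880 / 1893 = 0.9932

99.3 %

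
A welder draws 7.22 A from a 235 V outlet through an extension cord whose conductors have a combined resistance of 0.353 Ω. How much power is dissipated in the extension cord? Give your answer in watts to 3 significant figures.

18.4 W

Line loss is just I²R for the cable — we know both I and R_line directly.
The extension cord carries the full 7.22 A.
P_line = I² R_line = (7.220)² × 0.353 = 18.40 W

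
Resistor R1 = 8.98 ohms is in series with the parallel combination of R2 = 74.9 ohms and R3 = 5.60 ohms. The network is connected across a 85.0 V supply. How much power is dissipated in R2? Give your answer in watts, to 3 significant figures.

13.0 W

Collapse R2‖R3 to a single equivalent, reducing the network to two series elements.
R_p = (74.9×5.60)/(74.9+5.60) = 5.210 Ω
R_total = 8.98 + 5.210 = 14.19 Ω
I = V / R_total = 85.0 / 14.19 = 5.990 A
Voltage across the parallel pair: V_p = I × R_p = 5.990 × 5.210 = 31.21 V
R2 is across V_p, so use P = V²/R for that branch.
P_R2 = (31.21)² / 74.9 = 13.01 W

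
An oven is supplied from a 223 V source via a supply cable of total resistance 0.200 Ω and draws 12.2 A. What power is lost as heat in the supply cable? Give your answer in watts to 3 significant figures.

The supply cable is a series resistance carrying the load current; its dissipation is I²R_line.
The supply cable carries the full 12.2 A.
P_line = I² R_line = (12.20)² × 0.200 = 29.77 W

29.8 W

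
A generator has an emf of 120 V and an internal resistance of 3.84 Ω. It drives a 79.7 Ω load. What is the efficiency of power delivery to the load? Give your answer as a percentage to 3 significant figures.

95.4 %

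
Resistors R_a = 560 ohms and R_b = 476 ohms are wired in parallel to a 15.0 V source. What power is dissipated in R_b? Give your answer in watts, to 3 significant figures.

0.473 W

The supply voltage appears across each parallel branch — just use P = V²/R_b.
P_R_b = V² / R_b = (15.0)² / 476 Ω = 0.4727 W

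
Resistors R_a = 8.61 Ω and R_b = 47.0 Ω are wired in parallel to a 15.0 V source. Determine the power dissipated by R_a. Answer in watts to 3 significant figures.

26.1 W

The supply voltage appears across each parallel branch — just use P = V²/R_a.
P_R_a = V² / R_a = (15.0)² / 8.61 Ω = 26.13 W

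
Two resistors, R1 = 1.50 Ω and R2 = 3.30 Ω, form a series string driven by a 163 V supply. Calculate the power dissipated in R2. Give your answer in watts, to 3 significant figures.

3810 W

The current is common to all series resistors; compute it, then apply P = I²R for the target.
R_total = 1.50 + 3.30 = 4.800 Ω
I = V / R_total = 163 / 4.800 = 33.96 A
P_R2 = I² × R2 = (33.96)² × 3.30 = 3805 W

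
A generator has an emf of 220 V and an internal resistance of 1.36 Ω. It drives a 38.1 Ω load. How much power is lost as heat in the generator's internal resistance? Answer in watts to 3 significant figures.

The internal resistance carries the same current as the load; P_int = I²r.
I = ε / (r + R) = 220 / (1.36 + 38.1) = 5.575 A
P_int = I² r = (5.575)² × 1.36 = 42.27 W

42.3 W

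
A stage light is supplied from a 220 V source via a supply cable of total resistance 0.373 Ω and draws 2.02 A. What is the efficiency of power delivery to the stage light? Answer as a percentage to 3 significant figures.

The supply cable carries the full 2.02 A.
P_line = I² R_line = (2.020)² × 0.373 = 1.522 W
P_source = V I = 220 × 2.020 = 444.4 W; P_load = 442.9 W
η = P_load / P_source = 442.9 / 444.4 = 0.9966

99.7 %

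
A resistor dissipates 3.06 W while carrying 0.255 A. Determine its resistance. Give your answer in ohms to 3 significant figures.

Inverting the appropriate power form: R = P / I².
R = 3.06 / (0.2550)² = 47.06 Ω

47.1 Ω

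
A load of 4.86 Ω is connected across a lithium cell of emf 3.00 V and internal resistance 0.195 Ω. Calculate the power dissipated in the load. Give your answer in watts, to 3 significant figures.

1.71 W

The internal resistance and the load are in series, so the same I flows through both; get I from ε/(r+R), then I²R for the load.
I = ε / (r + R) = 3.00 / (0.195 + 4.86) = 0.5935 A
P_load = I² R = (0.5935)² × 4.86 = 1.712 W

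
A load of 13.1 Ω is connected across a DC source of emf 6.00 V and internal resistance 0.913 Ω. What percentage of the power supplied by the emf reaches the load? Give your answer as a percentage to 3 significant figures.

93.5 %

The source delivers εI, of which I²R reaches the load and I²r is lost; since I is common, η = R/(R+r).
η = R / (R + r) = 13.1 / (13.1 + 0.913) = 0.9348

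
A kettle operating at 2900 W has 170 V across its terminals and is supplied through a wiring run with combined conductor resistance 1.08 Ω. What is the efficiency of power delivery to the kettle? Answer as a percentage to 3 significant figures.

I = P / V = 2900 / 170 = 17.06 A through the wiring run.
P_line = I² R_line = (17.06)² × 1.08 = 314.3 W
P_source = P_load + P_line = 2900 + 314.3 = 3214 W
η = P_load / P_source = 2900 / 3214 = 0.9022

90.2 %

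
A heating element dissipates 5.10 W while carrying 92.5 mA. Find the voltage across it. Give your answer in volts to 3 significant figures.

55.1 V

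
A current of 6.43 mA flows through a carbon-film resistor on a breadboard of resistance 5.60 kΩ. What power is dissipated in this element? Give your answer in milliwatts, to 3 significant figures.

232 mW

Current and resistance are given, so P = I²R is the direct form.
P = (0.006430 A)² × 5600 Ω = 0.2315 W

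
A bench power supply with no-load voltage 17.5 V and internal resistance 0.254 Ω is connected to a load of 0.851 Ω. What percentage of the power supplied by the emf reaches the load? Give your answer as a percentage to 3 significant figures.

77.0 %

η = P_load/(P_load+P_int) = I²R/(I²R+I²r) = R/(R+r) — the I² cancels for series elements.
η = R / (R + r) = 0.851 / (0.851 + 0.254) = 0.7701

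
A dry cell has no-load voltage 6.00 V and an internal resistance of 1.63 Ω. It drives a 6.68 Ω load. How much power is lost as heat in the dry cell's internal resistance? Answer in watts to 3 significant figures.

0.850 W

r is in series with the load, so it carries the full circuit current — the loss in it is I²r.
I = ε / (r + R) = 6.00 / (1.63 + 6.68) = 0.7220 A
P_int = I² r = (0.7220)² × 1.63 = 0.8497 W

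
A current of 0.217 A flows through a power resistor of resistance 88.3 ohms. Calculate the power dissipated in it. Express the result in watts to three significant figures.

4.16 W

The current through and the resistance of the element are both given; use P = I²R.
P = (0.2170 A)² × 88.3 Ω = 4.158 W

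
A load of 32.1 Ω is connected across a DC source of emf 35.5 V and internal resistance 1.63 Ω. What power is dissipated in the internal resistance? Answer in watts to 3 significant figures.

Internal loss is I²r, with I set by the total series resistance r+R.
I = ε / (r + R) = 35.5 / (1.63 + 32.1) = 1.052 A
P_int = I² r = (1.052)² × 1.63 = 1.806 W

1.81 W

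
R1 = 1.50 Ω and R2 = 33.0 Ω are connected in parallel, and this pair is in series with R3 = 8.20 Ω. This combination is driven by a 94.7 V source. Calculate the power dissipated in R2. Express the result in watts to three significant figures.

Combine R1 and R2 into their parallel equivalent first, reducing the network to two series resistors.
R_p = (1.50×33.0)/(1.50+33.0) = 1.435 Ω
R_total = R_p + 8.20 = 1.435 + 8.20 = 9.635 Ω
I = V / R_total = 94.7 / 9.635 = 9.829 A
Voltage across the parallel pair: V_p = I × R_p = 9.829 × 1.435 = 14.10 V
R2 has V_p across it, so P = V_p²/R2.
P_R2 = (14.10)² / 33.0 = 6.027 W

6.03 W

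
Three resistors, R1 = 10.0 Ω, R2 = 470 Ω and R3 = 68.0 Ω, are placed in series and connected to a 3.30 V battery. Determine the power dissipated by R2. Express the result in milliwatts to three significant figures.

Since the resistors are in series they all carry the loop current I = V/R_total; the power in any one is I²R.
R_total = 10.0 + 470 + 68.0 = 548.0 Ω
I = V / R_total = 3.30 / 548.0 = 0.006022 A
P_R2 = I² × R2 = (0.006022)² × 470 = 0.01704 W

17.0 mW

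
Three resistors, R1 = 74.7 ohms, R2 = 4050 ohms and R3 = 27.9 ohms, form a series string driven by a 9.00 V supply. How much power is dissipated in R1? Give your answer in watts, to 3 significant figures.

0.000351 W

Series elements share the same current, so find I first, then use P = I²R.
R_total = 74.7 + 4050 + 27.9 = 4153 Ω
I = V / R_total = 9.00 / 4153 = 0.002167 A
P_R1 = I² × R1 = (0.002167)² × 74.7 = 0.0003509 W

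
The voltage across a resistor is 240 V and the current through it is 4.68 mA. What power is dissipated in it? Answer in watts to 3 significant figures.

1.12 W

With V and I both given, power follows immediately from P = V I.
P = 240 V × 0.004680 A = 1.123 W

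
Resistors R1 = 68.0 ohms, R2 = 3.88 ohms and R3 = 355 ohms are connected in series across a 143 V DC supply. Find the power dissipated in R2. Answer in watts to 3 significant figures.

0.435 W

In a series string the same current flows through every resistor — find that current, then P = I²R for the one we want.
R_total = 68.0 + 3.88 + 355 = 426.9 Ω
I = V / R_total = 143 / 426.9 = 0.3350 A
P_R2 = I² × R2 = (0.3350)² × 3.88 = 0.4354 W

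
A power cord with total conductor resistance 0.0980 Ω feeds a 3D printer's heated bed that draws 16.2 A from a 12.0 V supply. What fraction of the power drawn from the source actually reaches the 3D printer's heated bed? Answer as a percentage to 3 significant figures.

86.8 %

The power cord carries the full 16.2 A.
P_line = I² R_line = (16.20)² × 0.0980 = 25.72 W
P_source = V I = 12.0 × 16.20 = 194.4 W; P_load = 168.7 W
η = P_load / P_source = 168.7 / 194.4 = 0.8677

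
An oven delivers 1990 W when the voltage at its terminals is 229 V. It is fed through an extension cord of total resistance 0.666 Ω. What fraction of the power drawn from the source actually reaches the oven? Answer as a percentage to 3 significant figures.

I = P / V = 1990 / 229 = 8.690 A through the extension cord.
P_line = I² R_line = (8.690)² × 0.666 = 50.29 W
P_source = P_load + P_line = 1990 + 50.29 = 2040 W
η = P_load / P_source = 1990 / 2040 = 0.9754

97.5 %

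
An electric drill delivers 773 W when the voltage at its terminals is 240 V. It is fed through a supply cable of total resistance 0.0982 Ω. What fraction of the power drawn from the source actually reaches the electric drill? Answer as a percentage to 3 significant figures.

99.9 %

I = P / V = 773 / 240 = 3.221 A through the supply cable.
P_line = I² R_line = (3.221)² × 0.0982 = 1.019 W
P_source = P_load + P_line = 773.0 + 1.019 = 774.0 W
η = P_load / P_source = 773.0 / 774.0 = 0.9987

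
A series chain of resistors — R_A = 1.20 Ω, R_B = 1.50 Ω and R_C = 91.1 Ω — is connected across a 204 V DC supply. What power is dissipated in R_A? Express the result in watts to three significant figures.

5.68 W

Series elements share the same current, so find I first, then use P = I²R.
R_total = 1.20 + 1.50 + 91.1 = 93.80 Ω
I = V / R_total = 204 / 93.80 = 2.175 A
P_R_A = I² × R_A = (2.175)² × 1.20 = 5.676 W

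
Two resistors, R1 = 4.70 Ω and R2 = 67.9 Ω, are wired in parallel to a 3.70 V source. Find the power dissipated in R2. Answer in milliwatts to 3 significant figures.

Each parallel branch sees the full supply voltage, so P = V²/R applies directly to the target branch.
P_R2 = V² / R2 = (3.70)² / 67.9 Ω = 0.2016 W

202 mW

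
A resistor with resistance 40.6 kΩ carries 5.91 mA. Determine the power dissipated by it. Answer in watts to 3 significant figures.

Knowing I and R, the power is just I²R — no need to find V first.
P = (0.005910 A)² × 40600 Ω = 1.418 W

1.42 W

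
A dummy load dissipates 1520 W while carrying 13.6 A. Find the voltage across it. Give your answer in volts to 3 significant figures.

112 V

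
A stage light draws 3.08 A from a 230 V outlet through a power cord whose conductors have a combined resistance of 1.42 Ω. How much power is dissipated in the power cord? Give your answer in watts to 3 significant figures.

Only the current and the line resistance are needed for the I²R loss.
The power cord carries the full 3.08 A.
P_line = I² R_line = (3.080)² × 1.42 = 13.47 W

13.5 W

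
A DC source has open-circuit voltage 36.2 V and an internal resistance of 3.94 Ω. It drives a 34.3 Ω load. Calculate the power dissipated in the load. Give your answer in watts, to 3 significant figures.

Load and internal resistance form a series loop — compute the loop current, then the load power via I²R.
I = ε / (r + R) = 36.2 / (3.94 + 34.3) = 0.9467 A
P_load = I² R = (0.9467)² × 34.3 = 30.74 W

30.7 W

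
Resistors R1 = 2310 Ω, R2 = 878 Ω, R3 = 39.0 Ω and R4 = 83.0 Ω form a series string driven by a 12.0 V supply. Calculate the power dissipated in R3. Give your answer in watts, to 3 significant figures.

0.000513 W

The current is common to all series resistors; compute it, then apply P = I²R for the target.
R_total = 2310 + 878 + 39.0 + 83.0 = 3310 Ω
I = V / R_total = 12.0 / 3310 = 0.003625 A
P_R3 = I² × R3 = (0.003625)² × 39.0 = 0.0005126 W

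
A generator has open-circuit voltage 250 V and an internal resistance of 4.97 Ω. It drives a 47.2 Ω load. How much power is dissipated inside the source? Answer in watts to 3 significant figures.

114 W

The internal resistance carries the same current as the load; P_int = I²r.
I = ε / (r + R) = 250 / (4.97 + 47.2) = 4.792 A
P_int = I² r = (4.792)² × 4.97 = 114.1 W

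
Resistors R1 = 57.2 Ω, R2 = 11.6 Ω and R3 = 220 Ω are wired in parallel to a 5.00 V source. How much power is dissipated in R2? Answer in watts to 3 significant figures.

Every branch has 5.00 V across it, so for R2 the power is simply V²/R.
P_R2 = V² / R2 = (5.00)² / 11.6 Ω = 2.155 W

2.16 W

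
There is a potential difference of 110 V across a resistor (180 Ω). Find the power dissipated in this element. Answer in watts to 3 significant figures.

We know the drop across the element and its resistance — P = V²/R, one step.
P = (110 V)² / 180 Ω = 67.22 W

67.2 W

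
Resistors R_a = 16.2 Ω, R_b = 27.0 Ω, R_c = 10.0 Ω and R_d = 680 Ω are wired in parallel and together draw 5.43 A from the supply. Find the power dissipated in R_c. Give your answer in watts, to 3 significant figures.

Parallel branches share V, not I — compute V via R_eq, then use V²/R for the target branch.
1/R_eq = 1/16.2 + 1/27.0 + 1/10.0 + 1/680 ⇒ R_eq = 4.994 Ω
V = I_total × R_eq = 5.430 × 4.994 = 27.12 V
P_R_c = V² / R_c = (27.12)² / 10.0 = 73.54 W

73.5 W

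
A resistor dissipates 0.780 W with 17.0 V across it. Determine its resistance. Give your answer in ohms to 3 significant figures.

Rearranging the power relation for the two known quantities gives R = V² / P.
R = (17.0)² / 0.780 = 370.5 Ω

371 Ω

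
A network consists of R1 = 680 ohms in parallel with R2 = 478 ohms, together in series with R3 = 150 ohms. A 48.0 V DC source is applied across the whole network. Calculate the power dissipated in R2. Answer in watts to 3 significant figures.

Collapse the R1‖R2 pair into one equivalent R_p; then R_p and R3 form a series string.
R_p = (680×478)/(680+478) = 280.7 Ω
R_total = R_p + 150 = 280.7 + 150 = 430.7 Ω
I = V / R_total = 48.0 / 430.7 = 0.1114 A
Voltage across the parallel pair: V_p = I × R_p = 0.1114 × 280.7 = 31.28 V
R2 has V_p across it, so P = V_p²/R2.
P_R2 = (31.28)² / 478 = 2.047 W

2.05 W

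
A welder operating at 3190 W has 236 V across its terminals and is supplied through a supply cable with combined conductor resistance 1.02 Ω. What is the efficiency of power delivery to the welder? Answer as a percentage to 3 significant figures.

I = P / V = 3190 / 236 = 13.52 A through the supply cable.
P_line = I² R_line = (13.52)² × 1.02 = 186.4 W
P_source = P_load + P_line = 3190 + 186.4 = 3376 W
η = P_load / P_source = 3190 / 3376 = 0.9448

94.5 %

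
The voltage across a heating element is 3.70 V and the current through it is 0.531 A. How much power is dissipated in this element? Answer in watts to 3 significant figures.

1.96 W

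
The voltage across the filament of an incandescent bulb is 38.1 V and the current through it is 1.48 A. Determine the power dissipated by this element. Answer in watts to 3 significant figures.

With V and I both given, power follows immediately from P = V I.
P = 38.1 V × 1.480 A = 56.39 W

56.4 W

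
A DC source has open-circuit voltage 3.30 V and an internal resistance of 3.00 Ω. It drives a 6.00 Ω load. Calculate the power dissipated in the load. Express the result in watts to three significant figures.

With r and R in series, I = ε/(r+R); the load dissipates I²R.
I = ε / (r + R) = 3.30 / (3.00 + 6.00) = 0.3667 A
P_load = I² R = (0.3667)² × 6.00 = 0.8067 W

0.807 W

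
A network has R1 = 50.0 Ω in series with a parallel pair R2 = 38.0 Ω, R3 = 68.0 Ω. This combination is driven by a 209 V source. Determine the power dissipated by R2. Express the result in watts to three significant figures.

Replace R2 and R3 with their parallel equivalent so the circuit becomes R1 in series with R_p.
R_p = (38.0×68.0)/(38.0+68.0) = 24.38 Ω
R_total = 50.0 + 24.38 = 74.38 Ω
I = V / R_total = 209 / 74.38 = 2.810 A
Voltage across the parallel pair: V_p = I × R_p = 2.810 × 24.38 = 68.50 V
R2 sees V_p directly, so P = V_p² / R2.
P_R2 = (68.50)² / 38.0 = 123.5 W

123 W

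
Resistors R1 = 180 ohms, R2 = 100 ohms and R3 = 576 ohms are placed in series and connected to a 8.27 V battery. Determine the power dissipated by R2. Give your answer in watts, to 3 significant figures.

Series elements share the same current, so find I first, then use P = I²R.
R_total = 180 + 100 + 576 = 856.0 Ω
I = V / R_total = 8.27 / 856.0 = 0.009661 A
P_R2 = I² × R2 = (0.009661)² × 100 = 0.009334 W

0.00933 W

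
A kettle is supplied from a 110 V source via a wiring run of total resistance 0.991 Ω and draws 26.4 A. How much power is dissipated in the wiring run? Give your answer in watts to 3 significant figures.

691 W

The wiring run and load are in series, so the same current flows in both; the loss is I²R_line.
The wiring run carries the full 26.4 A.
P_line = I² R_line = (26.40)² × 0.991 = 690.7 W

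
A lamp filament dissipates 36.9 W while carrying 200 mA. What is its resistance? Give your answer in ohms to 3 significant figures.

From P = V I = I²R = V²/R, with the two given quantities we get R = P / I².
R = 36.9 / (0.2000)² = 922.5 Ω

922 Ω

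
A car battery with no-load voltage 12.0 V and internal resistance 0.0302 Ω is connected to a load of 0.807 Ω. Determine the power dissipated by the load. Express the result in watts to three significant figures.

With r and R in series, I = ε/(r+R); the load dissipates I²R.
I = ε / (r + R) = 12.0 / (0.0302 + 0.807) = 14.33 A
P_load = I² R = (14.33)² × 0.807 = 165.8 W

166 W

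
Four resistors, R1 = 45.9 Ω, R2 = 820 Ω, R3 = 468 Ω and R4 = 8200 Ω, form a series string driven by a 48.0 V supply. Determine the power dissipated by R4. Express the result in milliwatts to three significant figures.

In a series string the same current flows through every resistor — find that current, then P = I²R for the one we want.
R_total = 45.9 + 820 + 468 + 8200 = 9534 Ω
I = V / R_total = 48.0 / 9534 = 0.005035 A
P_R4 = I² × R4 = (0.005035)² × 8200 = 0.2079 W

208 mW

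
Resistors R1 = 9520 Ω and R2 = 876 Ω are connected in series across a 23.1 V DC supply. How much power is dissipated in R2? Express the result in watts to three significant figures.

The current is common to all series resistors; compute it, then apply P = I²R for the target.
R_total = 9520 + 876 = 10400 Ω
I = V / R_total = 23.1 / 10400 = 0.002222 A
P_R2 = I² × R2 = (0.002222)² × 876 = 0.004325 W

0.00433 W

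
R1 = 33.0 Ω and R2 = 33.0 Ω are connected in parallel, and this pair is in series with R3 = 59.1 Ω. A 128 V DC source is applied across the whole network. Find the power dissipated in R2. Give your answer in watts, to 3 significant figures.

23.6 W

Collapse the R1‖R2 pair into one equivalent R_p; then R_p and R3 form a series string.
R_p = (33.0×33.0)/(33.0+33.0) = 16.50 Ω
R_total = R_p + 59.1 = 16.50 + 59.1 = 75.60 Ω
I = V / R_total = 128 / 75.60 = 1.693 A
Voltage across the parallel pair: V_p = I × R_p = 1.693 × 16.50 = 27.94 V
R2 sits across V_p; its power is V_p²/R.
P_R2 = (27.94)² / 33.0 = 23.65 W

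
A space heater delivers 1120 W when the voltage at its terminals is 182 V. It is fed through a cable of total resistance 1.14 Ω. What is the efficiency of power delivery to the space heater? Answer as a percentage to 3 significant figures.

96.3 %

I = P / V = 1120 / 182 = 6.154 A through the cable.
P_line = I² R_line = (6.154)² × 1.14 = 43.17 W
P_source = P_load + P_line = 1120 + 43.17 = 1163 W
η = P_load / P_source = 1120 / 1163 = 0.9629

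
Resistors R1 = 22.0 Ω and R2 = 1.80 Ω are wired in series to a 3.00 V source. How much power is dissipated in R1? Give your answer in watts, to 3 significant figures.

Every series element carries the same I. Get I from the total resistance, then P = I² × R1.
R_total = 22.0 + 1.80 = 23.80 Ω
I = V / R_total = 3.00 / 23.80 = 0.1261 A
P_R1 = I² × R1 = (0.1261)² × 22.0 = 0.3496 W

0.350 W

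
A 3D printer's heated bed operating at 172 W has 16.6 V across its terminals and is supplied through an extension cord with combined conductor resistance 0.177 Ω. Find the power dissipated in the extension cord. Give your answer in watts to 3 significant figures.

Only the current and the line resistance are needed for the I²R loss.
I = P / V = 172 / 16.6 = 10.36 A through the extension cord.
P_line = I² R_line = (10.36)² × 0.177 = 19.00 W

19.0 W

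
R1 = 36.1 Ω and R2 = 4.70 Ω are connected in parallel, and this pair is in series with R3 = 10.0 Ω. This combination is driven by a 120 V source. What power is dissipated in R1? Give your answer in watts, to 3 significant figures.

Reduce the parallel combination to a single R_p; the circuit then becomes R_p in series with the remaining resistor.
R_p = (36.1×4.70)/(36.1+4.70) = 4.159 Ω
R_total = R_p + 10.0 = 4.159 + 10.0 = 14.16 Ω
I = V / R_total = 120 / 14.16 = 8.475 A
Voltage across the parallel pair: V_p = I × R_p = 8.475 × 4.159 = 35.25 V
Use P = V²/R for R1 with V = V_p.
P_R1 = (35.25)² / 36.1 = 34.41 W

34.4 W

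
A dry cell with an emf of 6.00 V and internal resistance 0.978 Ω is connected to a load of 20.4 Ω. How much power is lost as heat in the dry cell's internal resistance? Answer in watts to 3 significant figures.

The source's internal resistance is just another series element carrying I; its dissipation is I²r.
I = ε / (r + R) = 6.00 / (0.978 + 20.4) = 0.2807 A
P_int = I² r = (0.2807)² × 0.978 = 0.07704 W

0.0770 W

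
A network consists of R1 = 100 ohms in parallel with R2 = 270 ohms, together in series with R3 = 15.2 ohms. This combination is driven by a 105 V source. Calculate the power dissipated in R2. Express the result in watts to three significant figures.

28.0 W

Combine R1 and R2 into their parallel equivalent first, reducing the network to two series resistors.
R_p = (100×270)/(100+270) = 72.97 Ω
R_total = R_p + 15.2 = 72.97 + 15.2 = 88.17 Ω
I = V / R_total = 105 / 88.17 = 1.191 A
Voltage across the parallel pair: V_p = I × R_p = 1.191 × 72.97 = 86.90 V
R2 has V_p across it, so P = V_p²/R2.
P_R2 = (86.90)² / 270 = 27.97 W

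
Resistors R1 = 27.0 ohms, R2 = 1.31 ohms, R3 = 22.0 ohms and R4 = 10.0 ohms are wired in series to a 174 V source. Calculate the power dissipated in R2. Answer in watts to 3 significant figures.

10.9 W

Since the resistors are in series they all carry the loop current I = V/R_total; the power in any one is I²R.
R_total = 27.0 + 1.31 + 22.0 + 10.0 = 60.31 Ω
I = V / R_total = 174 / 60.31 = 2.885 A
P_R2 = I² × R2 = (2.885)² × 1.31 = 10.90 W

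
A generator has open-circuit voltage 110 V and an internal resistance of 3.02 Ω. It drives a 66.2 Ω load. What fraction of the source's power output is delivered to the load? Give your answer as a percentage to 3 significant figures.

η = P_load/(P_load+P_int) = I²R/(I²R+I²r) = R/(R+r) — the I² cancels for series elements.
η = R / (R + r) = 66.2 / (66.2 + 3.02) = 0.9564

95.6 %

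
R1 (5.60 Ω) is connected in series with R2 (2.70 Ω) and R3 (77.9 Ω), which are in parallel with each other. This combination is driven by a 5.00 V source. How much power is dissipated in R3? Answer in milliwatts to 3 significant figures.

Reduce the parallel pair to R_p first; the network is then a simple series string.
R_p = (2.70×77.9)/(2.70+77.9) = 2.610 Ω
R_total = 5.60 + 2.610 = 8.210 Ω
I = V / R_total = 5.00 / 8.210 = 0.6090 A
Voltage across the parallel pair: V_p = I × R_p = 0.6090 × 2.610 = 1.589 V
With V_p across R3, its power is V_p²/R3.
P_R3 = (1.589)² / 77.9 = 0.03243 W

32.4 mW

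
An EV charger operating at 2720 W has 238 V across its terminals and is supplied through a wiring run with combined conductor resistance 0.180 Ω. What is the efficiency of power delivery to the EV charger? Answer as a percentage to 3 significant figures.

I = P / V = 2720 / 238 = 11.43 A through the wiring run.
P_line = I² R_line = (11.43)² × 0.180 = 23.51 W
P_source = P_load + P_line = 2720 + 23.51 = 2744 W
η = P_load / P_source = 2720 / 2744 = 0.9914

99.1 %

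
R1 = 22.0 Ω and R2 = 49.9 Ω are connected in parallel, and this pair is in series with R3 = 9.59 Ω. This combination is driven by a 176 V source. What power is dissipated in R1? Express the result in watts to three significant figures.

531 W

Combine R1 and R2 into their parallel equivalent first, reducing the network to two series resistors.
R_p = (22.0×49.9)/(22.0+49.9) = 15.27 Ω
R_total = R_p + 9.59 = 15.27 + 9.59 = 24.86 Ω
I = V / R_total = 176 / 24.86 = 7.080 A
Voltage across the parallel pair: V_p = I × R_p = 7.080 × 15.27 = 108.1 V
R1 has V_p across it, so P = V_p²/R1.
P_R1 = (108.1)² / 22.0 = 531.2 W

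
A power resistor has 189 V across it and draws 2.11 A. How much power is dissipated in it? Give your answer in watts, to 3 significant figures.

399 W

Both the voltage across and the current through the element are known, so P = V I applies directly.
P = 189 V × 2.110 A = 398.8 W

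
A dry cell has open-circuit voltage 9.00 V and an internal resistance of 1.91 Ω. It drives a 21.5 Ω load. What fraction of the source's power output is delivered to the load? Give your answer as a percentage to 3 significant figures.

91.8 %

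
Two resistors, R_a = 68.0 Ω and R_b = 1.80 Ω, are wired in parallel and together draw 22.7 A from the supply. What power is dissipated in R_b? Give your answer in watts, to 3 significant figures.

880 W

We need the common branch voltage; get it from I_total × R_eq, then P = V²/R for the branch.
1/R_eq = 1/68.0 + 1/1.80 ⇒ R_eq = 1.754 Ω
V = I_total × R_eq = 22.70 × 1.754 = 39.81 V
P_R_b = V² / R_b = (39.81)² / 1.80 = 880.3 W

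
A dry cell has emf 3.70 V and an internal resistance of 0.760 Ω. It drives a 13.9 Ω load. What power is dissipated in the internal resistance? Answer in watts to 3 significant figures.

Internal loss is I²r, with I set by the total series resistance r+R.
I = ε / (r + R) = 3.70 / (0.760 + 13.9) = 0.2524 A
P_int = I² r = (0.2524)² × 0.760 = 0.04841 W

0.0484 W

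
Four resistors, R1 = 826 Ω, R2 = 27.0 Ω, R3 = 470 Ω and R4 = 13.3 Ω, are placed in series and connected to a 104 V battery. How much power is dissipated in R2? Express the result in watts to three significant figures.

The current is common to all series resistors; compute it, then apply P = I²R for the target.
R_total = 826 + 27.0 + 470 + 13.3 = 1336 Ω
I = V / R_total = 104 / 1336 = 0.07783 A
P_R2 = I² × R2 = (0.07783)² × 27.0 = 0.1635 W

0.164 W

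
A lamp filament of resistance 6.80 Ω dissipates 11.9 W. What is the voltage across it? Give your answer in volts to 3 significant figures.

9.00 V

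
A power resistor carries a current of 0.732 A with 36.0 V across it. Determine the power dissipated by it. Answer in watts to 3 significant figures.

26.4 W

With V and I both given, power follows immediately from P = V I.
P = 36.0 V × 0.7320 A = 26.35 W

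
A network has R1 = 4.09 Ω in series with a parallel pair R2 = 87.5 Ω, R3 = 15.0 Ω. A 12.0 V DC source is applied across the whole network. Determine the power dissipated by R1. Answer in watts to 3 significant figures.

Reduce the parallel pair to R_p first; the network is then a simple series string.
R_p = (87.5×15.0)/(87.5+15.0) = 12.80 Ω
R_total = 4.09 + 12.80 = 16.89 Ω
I = V / R_total = 12.0 / 16.89 = 0.7103 A
All the current flows through R1; use P = I²R.
P_R1 = (0.7103)² × 4.09 = 2.063 W

2.06 W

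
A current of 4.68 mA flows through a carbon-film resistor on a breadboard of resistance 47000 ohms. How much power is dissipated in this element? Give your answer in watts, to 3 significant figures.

Knowing I and R, the power is just I²R — no need to find V first.
P = (0.004680 A)² × 47000 Ω = 1.029 W

1.03 W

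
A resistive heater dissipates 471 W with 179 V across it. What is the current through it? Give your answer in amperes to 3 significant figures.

2.63 A

Rearranging the power relation for the two known quantities gives I = P / V.
I = 471 / 179 = 2.631 A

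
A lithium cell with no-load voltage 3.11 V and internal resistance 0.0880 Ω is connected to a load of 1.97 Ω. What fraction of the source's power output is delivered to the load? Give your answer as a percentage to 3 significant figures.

95.7 %

The source delivers εI, of which I²R reaches the load and I²r is lost; since I is common, η = R/(R+r).
η = R / (R + r) = 1.97 / (1.97 + 0.0880) = 0.9572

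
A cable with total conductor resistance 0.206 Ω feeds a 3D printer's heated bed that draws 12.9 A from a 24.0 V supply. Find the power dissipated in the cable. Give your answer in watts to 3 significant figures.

Line loss is just I²R for the cable — we know both I and R_line directly.
The cable carries the full 12.9 A.
P_line = I² R_line = (12.90)² × 0.206 = 34.28 W

34.3 W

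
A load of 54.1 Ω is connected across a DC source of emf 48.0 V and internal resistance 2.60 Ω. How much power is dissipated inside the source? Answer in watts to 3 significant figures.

1.86 W

The internal resistance carries the same current as the load; P_int = I²r.
I = ε / (r + R) = 48.0 / (2.60 + 54.1) = 0.8466 A
P_int = I² r = (0.8466)² × 2.60 = 1.863 W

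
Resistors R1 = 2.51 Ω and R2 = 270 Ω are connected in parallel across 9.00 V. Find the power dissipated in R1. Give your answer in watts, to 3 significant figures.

32.3 W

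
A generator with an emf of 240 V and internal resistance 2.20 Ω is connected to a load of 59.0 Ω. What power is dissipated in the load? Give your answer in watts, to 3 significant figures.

The internal resistance and the load are in series, so the same I flows through both; get I from ε/(r+R), then I²R for the load.
I = ε / (r + R) = 240 / (2.20 + 59.0) = 3.922 A
P_load = I² R = (3.922)² × 59.0 = 907.3 W

907 W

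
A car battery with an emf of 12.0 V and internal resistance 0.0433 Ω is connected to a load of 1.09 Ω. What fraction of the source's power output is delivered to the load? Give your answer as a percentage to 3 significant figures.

η = P_load/(P_load+P_int) = I²R/(I²R+I²r) = R/(R+r) — the I² cancels for series elements.
η = R / (R + r) = 1.09 / (1.09 + 0.0433) = 0.9618

96.2 %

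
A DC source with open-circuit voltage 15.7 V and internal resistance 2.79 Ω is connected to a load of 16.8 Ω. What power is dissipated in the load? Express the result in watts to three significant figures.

10.8 W

The internal resistance and the load are in series, so the same I flows through both; get I from ε/(r+R), then I²R for the load.
I = ε / (r + R) = 15.7 / (2.79 + 16.8) = 0.8014 A
P_load = I² R = (0.8014)² × 16.8 = 10.79 W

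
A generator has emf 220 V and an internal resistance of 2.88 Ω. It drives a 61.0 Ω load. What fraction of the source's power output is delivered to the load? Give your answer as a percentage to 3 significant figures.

95.5 %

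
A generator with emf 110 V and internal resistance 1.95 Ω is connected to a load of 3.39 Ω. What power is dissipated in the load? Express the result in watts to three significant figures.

1440 W

Find the circuit current first, then P = I²R for the load (series elements share I).
I = ε / (r + R) = 110 / (1.95 + 3.39) = 20.60 A
P_load = I² R = (20.60)² × 3.39 = 1438 W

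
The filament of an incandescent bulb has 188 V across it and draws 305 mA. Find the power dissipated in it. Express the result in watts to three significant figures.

57.3 W

Both the voltage across and the current through the element are known, so P = V I applies directly.
P = 188 V × 0.3050 A = 57.34 W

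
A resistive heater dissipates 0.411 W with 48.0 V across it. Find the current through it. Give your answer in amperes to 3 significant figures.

0.00856 A

Inverting the appropriate power form: I = P / V.
I = 0.411 / 48.0 = 0.008562 A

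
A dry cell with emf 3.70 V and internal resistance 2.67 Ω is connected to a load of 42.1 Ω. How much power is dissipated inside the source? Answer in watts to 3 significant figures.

Internal loss is I²r, with I set by the total series resistance r+R.
I = ε / (r + R) = 3.70 / (2.67 + 42.1) = 0.08264 A
P_int = I² r = (0.08264)² × 2.67 = 0.01824 W

0.0182 W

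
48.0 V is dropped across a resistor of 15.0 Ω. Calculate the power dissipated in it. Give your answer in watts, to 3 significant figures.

154 W

With V across and R both known, P = V²/R gives the dissipation directly.
P = (48.0 V)² / 15.0 Ω = 153.6 W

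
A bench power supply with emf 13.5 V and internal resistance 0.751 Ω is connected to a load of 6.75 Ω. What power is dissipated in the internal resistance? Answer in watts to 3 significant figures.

2.43 W

Internal loss is I²r, with I set by the total series resistance r+R.
I = ε / (r + R) = 13.5 / (0.751 + 6.75) = 1.800 A
P_int = I² r = (1.800)² × 0.751 = 2.433 W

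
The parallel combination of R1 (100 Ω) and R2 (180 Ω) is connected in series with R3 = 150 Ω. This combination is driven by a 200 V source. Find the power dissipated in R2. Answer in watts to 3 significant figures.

Combine R1 and R2 into their parallel equivalent first, reducing the network to two series resistors.
R_p = (100×180)/(100+180) = 64.29 Ω
R_total = R_p + 150 = 64.29 + 150 = 214.3 Ω
I = V / R_total = 200 / 214.3 = 0.9333 A
Voltage across the parallel pair: V_p = I × R_p = 0.9333 × 64.29 = 60.00 V
R2 sits across V_p; its power is V_p²/R.
P_R2 = (60.00)² / 180 = 20.00 W

20.0 W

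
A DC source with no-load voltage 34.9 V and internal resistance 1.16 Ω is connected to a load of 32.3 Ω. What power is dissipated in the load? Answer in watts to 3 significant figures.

35.1 W

Find the circuit current first, then P = I²R for the load (series elements share I).
I = ε / (r + R) = 34.9 / (1.16 + 32.3) = 1.043 A
P_load = I² R = (1.043)² × 32.3 = 35.14 W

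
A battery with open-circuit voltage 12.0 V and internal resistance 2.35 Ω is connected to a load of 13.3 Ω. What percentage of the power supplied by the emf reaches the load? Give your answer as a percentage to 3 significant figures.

85.0 %

Both r and R carry the same current, so the power split is just the resistance split: η = R/(R+r).
η = R / (R + r) = 13.3 / (13.3 + 2.35) = 0.8498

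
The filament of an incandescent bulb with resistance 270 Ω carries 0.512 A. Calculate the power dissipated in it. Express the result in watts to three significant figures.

70.8 W

With I and R stated, P = I²R applies in one step.
P = (0.5120 A)² × 270 Ω = 70.78 W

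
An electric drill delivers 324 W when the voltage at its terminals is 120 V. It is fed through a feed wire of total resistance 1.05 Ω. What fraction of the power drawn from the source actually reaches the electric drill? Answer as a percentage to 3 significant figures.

97.7 %

I = P / V = 324 / 120 = 2.700 A through the feed wire.
P_line = I² R_line = (2.700)² × 1.05 = 7.655 W
P_source = P_load + P_line = 324.0 + 7.655 = 331.7 W
η = P_load / P_source = 324.0 / 331.7 = 0.9769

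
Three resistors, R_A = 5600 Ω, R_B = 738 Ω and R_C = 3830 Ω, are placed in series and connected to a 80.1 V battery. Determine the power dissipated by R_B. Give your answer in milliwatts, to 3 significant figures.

Series elements share the same current, so find I first, then use P = I²R.
R_total = 5600 + 738 + 3830 = 10170 Ω
I = V / R_total = 80.1 / 10170 = 0.007878 A
P_R_B = I² × R_B = (0.007878)² × 738 = 0.04580 W

45.8 mW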